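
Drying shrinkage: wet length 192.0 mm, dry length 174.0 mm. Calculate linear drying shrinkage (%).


DS = (192.0 - 174.0) / 192.0 * 100 = 9.38%

9.38


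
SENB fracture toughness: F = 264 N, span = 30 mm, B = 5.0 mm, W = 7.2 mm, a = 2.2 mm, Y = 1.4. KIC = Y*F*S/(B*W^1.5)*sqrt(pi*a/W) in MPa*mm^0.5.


KIC = 1.4*264*30/(5.0*7.2^1.5)*sqrt(pi*2.2/7.2) = 112.46

112.46


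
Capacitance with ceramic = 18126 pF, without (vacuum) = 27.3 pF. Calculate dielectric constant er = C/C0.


er = 18126 / 27.3 = 663.96

663.96


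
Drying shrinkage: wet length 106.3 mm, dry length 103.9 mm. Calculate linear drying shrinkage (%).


DS = (106.3 - 103.9) / 106.3 * 100 = 2.26%

2.26


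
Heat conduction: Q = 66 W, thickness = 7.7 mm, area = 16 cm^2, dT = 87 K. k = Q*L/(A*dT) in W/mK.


k = 66*7.7/1000/(16/10000*87) = 3.65 W/mK

3.65


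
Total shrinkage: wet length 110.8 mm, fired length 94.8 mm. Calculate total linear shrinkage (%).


TS = (110.8 - 94.8) / 110.8 * 100 = 14.44%

14.44


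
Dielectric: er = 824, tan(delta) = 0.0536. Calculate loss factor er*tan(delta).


Loss = 824 * 0.0536 = 44.166

44.166


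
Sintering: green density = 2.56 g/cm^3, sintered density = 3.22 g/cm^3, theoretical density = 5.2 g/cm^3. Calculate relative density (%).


Relative = 3.22 / 5.2 * 100 = 61.9%

61.9


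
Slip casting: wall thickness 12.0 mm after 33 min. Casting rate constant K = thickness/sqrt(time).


K = 12.0 / sqrt(33) = 12.0 / 5.7446 = 2.089 mm/min^0.5

2.089


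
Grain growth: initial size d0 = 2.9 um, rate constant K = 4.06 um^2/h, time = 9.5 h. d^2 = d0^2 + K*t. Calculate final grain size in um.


d^2 = 2.9^2 + 4.06*9.5 = 46.98
d = sqrt(46.98) = 6.85 um

6.85


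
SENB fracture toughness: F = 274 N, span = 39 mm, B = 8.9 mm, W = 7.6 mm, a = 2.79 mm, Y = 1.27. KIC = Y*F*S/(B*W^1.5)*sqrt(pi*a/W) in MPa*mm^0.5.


KIC = 1.27*274*39/(8.9*7.6^1.5)*sqrt(pi*2.79/7.6) = 78.16

78.16


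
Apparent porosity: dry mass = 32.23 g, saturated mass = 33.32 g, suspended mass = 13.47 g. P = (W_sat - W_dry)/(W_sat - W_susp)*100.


P = (33.32 - 32.23) / (33.32 - 13.47) * 100 = 1.09 / 19.85 * 100 = 5.5%

5.5


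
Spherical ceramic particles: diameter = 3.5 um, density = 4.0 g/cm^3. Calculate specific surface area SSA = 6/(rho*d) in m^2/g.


SSA = 6 / (4.0 * 3.5) = 0.429 m^2/g

0.429


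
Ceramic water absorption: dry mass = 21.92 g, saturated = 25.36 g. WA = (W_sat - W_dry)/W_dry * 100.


WA = (25.36 - 21.92) / 21.92 * 100 = 15.69%

15.69


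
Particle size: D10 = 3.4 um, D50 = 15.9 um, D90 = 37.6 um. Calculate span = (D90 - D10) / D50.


Span = (37.6 - 3.4) / 15.9 = 34.2 / 15.9 = 2.151

2.151


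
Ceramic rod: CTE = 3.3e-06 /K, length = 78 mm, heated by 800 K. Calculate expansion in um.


dL = 3.3e-06 * 78 * 800 * 1000 = 205.92 um

205.92


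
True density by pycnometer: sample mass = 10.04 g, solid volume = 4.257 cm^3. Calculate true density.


TD = 10.04 / 4.257 = 2.358 g/cm^3

2.358


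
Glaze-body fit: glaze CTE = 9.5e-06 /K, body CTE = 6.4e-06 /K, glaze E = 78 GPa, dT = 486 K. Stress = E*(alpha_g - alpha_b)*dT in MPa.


Stress = 78*1000*(9.5e-06 - 6.4e-06)*486 = 117.5 MPa

117.5


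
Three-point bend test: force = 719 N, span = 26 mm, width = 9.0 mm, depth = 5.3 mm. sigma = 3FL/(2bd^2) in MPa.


sigma = 3*719*26/(2*9.0*5.3^2) = 110.9 MPa

110.9


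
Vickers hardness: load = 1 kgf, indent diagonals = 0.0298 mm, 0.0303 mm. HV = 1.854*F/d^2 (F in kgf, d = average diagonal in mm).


d_avg = (0.0298+0.0303)/2 = 0.03005 mm
HV = 1.854*1/0.03005^2 = 2053

2053


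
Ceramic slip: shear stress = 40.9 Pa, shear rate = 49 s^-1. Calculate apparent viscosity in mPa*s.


eta = tau/gamma * 1000 = 40.9/49 * 1000 = 834.7 mPa*s

834.7


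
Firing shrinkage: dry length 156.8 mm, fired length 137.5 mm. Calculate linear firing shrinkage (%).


FS = (156.8 - 137.5) / 156.8 * 100 = 12.31%

12.31


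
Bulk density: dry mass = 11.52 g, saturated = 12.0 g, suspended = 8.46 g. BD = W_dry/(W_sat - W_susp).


BD = 11.52 / (12.0 - 8.46) = 11.52 / 3.54 = 3.254 g/cm^3

3.254


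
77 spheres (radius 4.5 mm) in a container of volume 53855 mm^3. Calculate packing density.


V_sphere = 4/3*pi*4.5^3 = 381.7035 mm^3
Total V = 77*381.7035 = 29391.1695 mm^3
PD = 29391.1695 / 53855 = 0.546

0.546


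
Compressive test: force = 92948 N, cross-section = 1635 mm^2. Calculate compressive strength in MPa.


CS = 92948 / 1635 = 56.8 MPa

56.8


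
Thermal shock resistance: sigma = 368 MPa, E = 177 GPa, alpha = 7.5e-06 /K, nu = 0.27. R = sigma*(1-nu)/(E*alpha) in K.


R = 368*(1-0.27)/(177*1000*7.5e-06) = 202 K

202


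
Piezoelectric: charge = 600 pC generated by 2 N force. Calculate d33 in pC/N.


d33 = 600 / 2 = 300.0 pC/N

300.0


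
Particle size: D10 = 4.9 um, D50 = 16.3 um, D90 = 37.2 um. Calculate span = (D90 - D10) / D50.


Span = (37.2 - 4.9) / 16.3 = 32.3 / 16.3 = 1.982

1.982


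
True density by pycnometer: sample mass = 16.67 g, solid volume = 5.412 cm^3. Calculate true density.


TD = 16.67 / 5.412 = 3.08 g/cm^3

3.08


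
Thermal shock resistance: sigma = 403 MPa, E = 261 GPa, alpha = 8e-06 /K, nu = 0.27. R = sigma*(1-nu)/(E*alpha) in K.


R = 403*(1-0.27)/(261*1000*8e-06) = 141 K

141


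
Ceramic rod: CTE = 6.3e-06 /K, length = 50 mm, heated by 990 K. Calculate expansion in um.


dL = 6.3e-06 * 50 * 990 * 1000 = 311.85 um

311.85


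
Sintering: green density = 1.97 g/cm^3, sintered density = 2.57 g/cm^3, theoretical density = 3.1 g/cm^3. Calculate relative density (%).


Relative = 2.57 / 3.1 * 100 = 82.9%

82.9


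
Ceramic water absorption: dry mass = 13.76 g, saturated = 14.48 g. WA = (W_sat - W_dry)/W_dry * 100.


WA = (14.48 - 13.76) / 13.76 * 100 = 5.23%

5.23


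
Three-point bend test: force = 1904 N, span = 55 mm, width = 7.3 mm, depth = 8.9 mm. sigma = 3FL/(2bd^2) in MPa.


sigma = 3*1904*55/(2*7.3*8.9^2) = 271.7 MPa

271.7


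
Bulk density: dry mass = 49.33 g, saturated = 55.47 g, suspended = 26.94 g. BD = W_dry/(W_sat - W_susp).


BD = 49.33 / (55.47 - 26.94) = 49.33 / 28.53 = 1.729 g/cm^3

1.729


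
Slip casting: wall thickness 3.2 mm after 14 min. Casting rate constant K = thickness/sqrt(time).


K = 3.2 / sqrt(14) = 3.2 / 3.7417 = 0.855 mm/min^0.5

0.855


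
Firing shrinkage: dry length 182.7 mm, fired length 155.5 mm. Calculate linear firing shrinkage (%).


FS = (182.7 - 155.5) / 182.7 * 100 = 14.89%

14.89


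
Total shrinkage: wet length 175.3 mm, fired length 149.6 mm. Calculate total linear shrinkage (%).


TS = (175.3 - 149.6) / 175.3 * 100 = 14.66%

14.66


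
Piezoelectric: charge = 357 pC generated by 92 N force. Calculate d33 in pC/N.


d33 = 357 / 92 = 3.9 pC/N

3.9


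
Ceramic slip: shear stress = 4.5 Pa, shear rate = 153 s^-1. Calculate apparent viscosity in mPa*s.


eta = tau/gamma * 1000 = 4.5/153 * 1000 = 29.4 mPa*s

29.4


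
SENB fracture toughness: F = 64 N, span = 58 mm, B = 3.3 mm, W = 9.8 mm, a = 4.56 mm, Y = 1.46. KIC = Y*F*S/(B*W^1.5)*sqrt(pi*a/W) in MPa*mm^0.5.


KIC = 1.46*64*58/(3.3*9.8^1.5)*sqrt(pi*4.56/9.8) = 64.72

64.72


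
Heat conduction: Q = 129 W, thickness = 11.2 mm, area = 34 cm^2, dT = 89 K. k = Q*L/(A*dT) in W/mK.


k = 129*11.2/1000/(34/10000*89) = 4.77 W/mK

4.77


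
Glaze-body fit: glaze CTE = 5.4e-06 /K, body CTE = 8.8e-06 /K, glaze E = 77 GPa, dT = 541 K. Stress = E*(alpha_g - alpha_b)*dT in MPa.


Stress = 77*1000*(5.4e-06 - 8.8e-06)*541 = -141.6 MPa

-141.6


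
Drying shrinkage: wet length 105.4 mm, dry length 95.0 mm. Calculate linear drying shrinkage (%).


DS = (105.4 - 95.0) / 105.4 * 100 = 9.87%

9.87


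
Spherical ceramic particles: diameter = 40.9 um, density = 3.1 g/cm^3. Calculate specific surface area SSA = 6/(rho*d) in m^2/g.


SSA = 6 / (3.1 * 40.9) = 0.047 m^2/g

0.047


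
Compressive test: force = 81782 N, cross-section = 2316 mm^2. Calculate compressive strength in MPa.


CS = 81782 / 2316 = 35.3 MPa

35.3


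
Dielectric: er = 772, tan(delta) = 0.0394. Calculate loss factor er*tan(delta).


Loss = 772 * 0.0394 = 30.417

30.417


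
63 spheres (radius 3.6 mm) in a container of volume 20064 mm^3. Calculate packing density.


V_sphere = 4/3*pi*3.6^3 = 195.4322 mm^3
Total V = 63*195.4322 = 12312.2286 mm^3
PD = 12312.2286 / 20064 = 0.614

0.614


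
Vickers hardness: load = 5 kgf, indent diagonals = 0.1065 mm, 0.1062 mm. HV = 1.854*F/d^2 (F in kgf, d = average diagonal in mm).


d_avg = (0.1065+0.1062)/2 = 0.10635 mm
HV = 1.854*5/0.10635^2 = 820

820


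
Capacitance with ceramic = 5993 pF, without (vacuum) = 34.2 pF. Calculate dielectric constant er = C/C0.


er = 5993 / 34.2 = 175.23

175.23


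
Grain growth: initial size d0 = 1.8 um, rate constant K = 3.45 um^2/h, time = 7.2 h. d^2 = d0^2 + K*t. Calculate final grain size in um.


d^2 = 1.8^2 + 3.45*7.2 = 28.08
d = sqrt(28.08) = 5.3 um

5.3


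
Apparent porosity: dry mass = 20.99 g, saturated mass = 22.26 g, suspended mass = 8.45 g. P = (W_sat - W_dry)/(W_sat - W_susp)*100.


P = (22.26 - 20.99) / (22.26 - 8.45) * 100 = 1.27 / 13.81 * 100 = 9.2%

9.2


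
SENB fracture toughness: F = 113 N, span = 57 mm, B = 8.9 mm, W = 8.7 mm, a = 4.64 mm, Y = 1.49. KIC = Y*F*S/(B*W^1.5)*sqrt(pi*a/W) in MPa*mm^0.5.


KIC = 1.49*113*57/(8.9*8.7^1.5)*sqrt(pi*4.64/8.7) = 54.39

54.39


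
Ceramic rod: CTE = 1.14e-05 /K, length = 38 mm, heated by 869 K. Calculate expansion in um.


dL = 1.14e-05 * 38 * 869 * 1000 = 376.451 um

376.451


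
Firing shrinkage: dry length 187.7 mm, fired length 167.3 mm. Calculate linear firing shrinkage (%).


FS = (187.7 - 167.3) / 187.7 * 100 = 10.87%

10.87


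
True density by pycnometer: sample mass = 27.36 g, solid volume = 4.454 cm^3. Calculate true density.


TD = 27.36 / 4.454 = 6.143 g/cm^3

6.143


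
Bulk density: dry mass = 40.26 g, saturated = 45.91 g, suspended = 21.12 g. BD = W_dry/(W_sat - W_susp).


BD = 40.26 / (45.91 - 21.12) = 40.26 / 24.79 = 1.624 g/cm^3

1.624


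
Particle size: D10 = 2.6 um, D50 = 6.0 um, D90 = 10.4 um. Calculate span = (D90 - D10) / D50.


Span = (10.4 - 2.6) / 6.0 = 7.8 / 6.0 = 1.3

1.3


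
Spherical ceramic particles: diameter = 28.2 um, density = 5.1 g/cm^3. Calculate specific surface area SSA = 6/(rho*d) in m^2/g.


SSA = 6 / (5.1 * 28.2) = 0.042 m^2/g

0.042


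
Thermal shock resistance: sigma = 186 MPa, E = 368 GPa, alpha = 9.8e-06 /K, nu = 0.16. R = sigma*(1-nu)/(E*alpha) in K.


R = 186*(1-0.16)/(368*1000*9.8e-06) = 43 K

43


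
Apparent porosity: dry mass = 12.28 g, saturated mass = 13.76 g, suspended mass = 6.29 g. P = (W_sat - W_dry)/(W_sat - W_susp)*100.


P = (13.76 - 12.28) / (13.76 - 6.29) * 100 = 1.48 / 7.47 * 100 = 19.8%

19.8


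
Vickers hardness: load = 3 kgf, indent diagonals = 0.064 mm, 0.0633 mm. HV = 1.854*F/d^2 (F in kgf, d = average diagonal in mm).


d_avg = (0.064+0.0633)/2 = 0.06365 mm
HV = 1.854*3/0.06365^2 = 1373

1373


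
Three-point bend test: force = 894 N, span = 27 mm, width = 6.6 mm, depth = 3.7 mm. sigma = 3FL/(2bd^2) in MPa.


sigma = 3*894*27/(2*6.6*3.7^2) = 400.7 MPa

400.7


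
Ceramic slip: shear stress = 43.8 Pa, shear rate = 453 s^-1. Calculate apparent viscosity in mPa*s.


eta = tau/gamma * 1000 = 43.8/453 * 1000 = 96.7 mPa*s

96.7


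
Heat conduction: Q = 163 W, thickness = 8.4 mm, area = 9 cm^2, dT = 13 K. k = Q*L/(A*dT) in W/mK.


k = 163*8.4/1000/(9/10000*13) = 117.03 W/mK

117.03


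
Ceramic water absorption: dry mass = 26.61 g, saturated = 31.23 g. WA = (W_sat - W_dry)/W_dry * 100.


WA = (31.23 - 26.61) / 26.61 * 100 = 17.36%

17.36


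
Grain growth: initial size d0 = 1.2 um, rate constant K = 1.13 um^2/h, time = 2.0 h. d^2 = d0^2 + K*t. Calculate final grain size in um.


d^2 = 1.2^2 + 1.13*2.0 = 3.7
d = sqrt(3.7) = 1.92 um

1.92


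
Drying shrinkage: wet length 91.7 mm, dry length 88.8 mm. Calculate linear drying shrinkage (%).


DS = (91.7 - 88.8) / 91.7 * 100 = 3.16%

3.16


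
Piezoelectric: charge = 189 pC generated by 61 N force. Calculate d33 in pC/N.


d33 = 189 / 61 = 3.1 pC/N

3.1


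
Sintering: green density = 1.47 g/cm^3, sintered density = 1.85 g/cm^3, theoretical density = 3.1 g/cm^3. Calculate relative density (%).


Relative = 1.85 / 3.1 * 100 = 59.7%

59.7


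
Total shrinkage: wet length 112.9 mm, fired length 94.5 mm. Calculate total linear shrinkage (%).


TS = (112.9 - 94.5) / 112.9 * 100 = 16.3%

16.3


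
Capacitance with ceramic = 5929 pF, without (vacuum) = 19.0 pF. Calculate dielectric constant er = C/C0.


er = 5929 / 19.0 = 312.05

312.05


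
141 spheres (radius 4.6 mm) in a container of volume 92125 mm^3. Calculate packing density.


V_sphere = 4/3*pi*4.6^3 = 407.7201 mm^3
Total V = 141*407.7201 = 57488.5341 mm^3
PD = 57488.5341 / 92125 = 0.624

0.624


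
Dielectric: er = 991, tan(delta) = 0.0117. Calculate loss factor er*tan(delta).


Loss = 991 * 0.0117 = 11.595

11.595


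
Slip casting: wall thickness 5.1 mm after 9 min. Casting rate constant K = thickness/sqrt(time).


K = 5.1 / sqrt(9) = 5.1 / 3.0 = 1.7 mm/min^0.5

1.7


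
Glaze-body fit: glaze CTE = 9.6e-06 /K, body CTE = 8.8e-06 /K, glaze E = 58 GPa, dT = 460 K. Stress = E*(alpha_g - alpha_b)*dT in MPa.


Stress = 58*1000*(9.6e-06 - 8.8e-06)*460 = 21.3 MPa

21.3


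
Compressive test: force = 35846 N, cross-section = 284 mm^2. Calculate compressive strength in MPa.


CS = 35846 / 284 = 126.2 MPa

126.2


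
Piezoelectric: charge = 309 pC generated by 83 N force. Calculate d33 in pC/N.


d33 = 309 / 83 = 3.7 pC/N

3.7


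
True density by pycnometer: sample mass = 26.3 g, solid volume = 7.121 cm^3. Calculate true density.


TD = 26.3 / 7.121 = 3.693 g/cm^3

3.693


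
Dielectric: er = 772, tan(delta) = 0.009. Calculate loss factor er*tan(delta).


Loss = 772 * 0.009 = 6.948

6.948


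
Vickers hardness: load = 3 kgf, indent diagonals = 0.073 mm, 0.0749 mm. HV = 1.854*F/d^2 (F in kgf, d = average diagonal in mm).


d_avg = (0.073+0.0749)/2 = 0.07395 mm
HV = 1.854*3/0.07395^2 = 1017

1017


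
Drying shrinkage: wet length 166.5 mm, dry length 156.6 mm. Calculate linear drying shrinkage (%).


DS = (166.5 - 156.6) / 166.5 * 100 = 5.95%

5.95


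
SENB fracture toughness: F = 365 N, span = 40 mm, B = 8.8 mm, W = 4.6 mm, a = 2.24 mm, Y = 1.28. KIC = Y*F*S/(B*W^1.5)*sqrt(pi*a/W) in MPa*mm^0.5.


KIC = 1.28*365*40/(8.8*4.6^1.5)*sqrt(pi*2.24/4.6) = 266.23

266.23


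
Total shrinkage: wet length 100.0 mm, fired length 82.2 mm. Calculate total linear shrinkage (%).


TS = (100.0 - 82.2) / 100.0 * 100 = 17.8%

17.8


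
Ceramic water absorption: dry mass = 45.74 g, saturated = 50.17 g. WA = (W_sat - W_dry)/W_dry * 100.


WA = (50.17 - 45.74) / 45.74 * 100 = 9.69%

9.69


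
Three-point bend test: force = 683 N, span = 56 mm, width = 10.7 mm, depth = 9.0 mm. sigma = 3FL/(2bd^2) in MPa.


sigma = 3*683*56/(2*10.7*9.0^2) = 66.2 MPa

66.2


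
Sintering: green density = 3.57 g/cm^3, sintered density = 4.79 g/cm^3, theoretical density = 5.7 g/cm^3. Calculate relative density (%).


Relative = 4.79 / 5.7 * 100 = 84.0%

84.0


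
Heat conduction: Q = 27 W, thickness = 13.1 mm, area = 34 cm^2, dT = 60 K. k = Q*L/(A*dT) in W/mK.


k = 27*13.1/1000/(34/10000*60) = 1.73 W/mK

1.73


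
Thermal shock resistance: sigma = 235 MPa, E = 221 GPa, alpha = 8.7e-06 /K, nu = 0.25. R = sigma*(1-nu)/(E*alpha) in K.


R = 235*(1-0.25)/(221*1000*8.7e-06) = 92 K

92


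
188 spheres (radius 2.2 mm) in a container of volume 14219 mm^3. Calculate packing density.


V_sphere = 4/3*pi*2.2^3 = 44.6022 mm^3
Total V = 188*44.6022 = 8385.2136 mm^3
PD = 8385.2136 / 14219 = 0.59

0.59


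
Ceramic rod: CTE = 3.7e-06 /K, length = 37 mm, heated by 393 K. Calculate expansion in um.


dL = 3.7e-06 * 37 * 393 * 1000 = 53.802 um

53.802


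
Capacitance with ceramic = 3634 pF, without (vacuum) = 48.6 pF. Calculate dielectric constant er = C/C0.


er = 3634 / 48.6 = 74.77

74.77


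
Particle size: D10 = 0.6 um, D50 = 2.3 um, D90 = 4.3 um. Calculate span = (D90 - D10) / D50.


Span = (4.3 - 0.6) / 2.3 = 3.7 / 2.3 = 1.609

1.609


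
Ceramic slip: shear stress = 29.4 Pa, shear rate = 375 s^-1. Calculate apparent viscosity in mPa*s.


eta = tau/gamma * 1000 = 29.4/375 * 1000 = 78.4 mPa*s

78.4


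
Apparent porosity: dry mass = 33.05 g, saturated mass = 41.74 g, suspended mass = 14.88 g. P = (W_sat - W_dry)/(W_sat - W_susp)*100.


P = (41.74 - 33.05) / (41.74 - 14.88) * 100 = 8.69 / 26.86 * 100 = 32.4%

32.4


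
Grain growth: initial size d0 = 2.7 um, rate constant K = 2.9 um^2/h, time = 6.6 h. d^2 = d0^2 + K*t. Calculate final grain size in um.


d^2 = 2.7^2 + 2.9*6.6 = 26.43
d = sqrt(26.43) = 5.14 um

5.14


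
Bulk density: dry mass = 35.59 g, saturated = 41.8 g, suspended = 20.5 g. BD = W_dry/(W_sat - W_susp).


BD = 35.59 / (41.8 - 20.5) = 35.59 / 21.3 = 1.671 g/cm^3

1.671


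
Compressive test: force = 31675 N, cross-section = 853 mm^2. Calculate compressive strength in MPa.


CS = 31675 / 853 = 37.1 MPa

37.1


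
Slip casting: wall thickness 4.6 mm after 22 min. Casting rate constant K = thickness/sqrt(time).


K = 4.6 / sqrt(22) = 4.6 / 4.6904 = 0.981 mm/min^0.5

0.981


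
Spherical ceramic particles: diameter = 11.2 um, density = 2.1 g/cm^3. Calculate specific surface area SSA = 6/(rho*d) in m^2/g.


SSA = 6 / (2.1 * 11.2) = 0.255 m^2/g

0.255


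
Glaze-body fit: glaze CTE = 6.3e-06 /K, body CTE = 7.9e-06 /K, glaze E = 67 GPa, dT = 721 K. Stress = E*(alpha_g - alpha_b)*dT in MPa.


Stress = 67*1000*(6.3e-06 - 7.9e-06)*721 = -77.3 MPa

-77.3


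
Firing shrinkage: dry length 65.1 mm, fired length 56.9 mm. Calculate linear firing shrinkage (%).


FS = (65.1 - 56.9) / 65.1 * 100 = 12.6%

12.6


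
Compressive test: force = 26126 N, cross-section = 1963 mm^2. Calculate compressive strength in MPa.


CS = 26126 / 1963 = 13.3 MPa

13.3


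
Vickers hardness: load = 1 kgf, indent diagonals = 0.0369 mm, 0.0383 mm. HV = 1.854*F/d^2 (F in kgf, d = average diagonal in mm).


d_avg = (0.0369+0.0383)/2 = 0.0376 mm
HV = 1.854*1/0.0376^2 = 1311

1311


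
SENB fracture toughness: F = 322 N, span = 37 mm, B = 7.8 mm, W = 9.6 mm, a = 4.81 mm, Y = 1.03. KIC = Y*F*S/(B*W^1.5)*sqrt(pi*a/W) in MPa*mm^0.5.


KIC = 1.03*322*37/(7.8*9.6^1.5)*sqrt(pi*4.81/9.6) = 66.36

66.36


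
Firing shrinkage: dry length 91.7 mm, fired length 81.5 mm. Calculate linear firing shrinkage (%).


FS = (91.7 - 81.5) / 91.7 * 100 = 11.12%

11.12


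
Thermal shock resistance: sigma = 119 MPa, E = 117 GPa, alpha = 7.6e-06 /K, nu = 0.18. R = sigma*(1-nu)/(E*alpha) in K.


R = 119*(1-0.18)/(117*1000*7.6e-06) = 110 K

110


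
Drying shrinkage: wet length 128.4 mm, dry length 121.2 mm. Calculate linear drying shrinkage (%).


DS = (128.4 - 121.2) / 128.4 * 100 = 5.61%

5.61


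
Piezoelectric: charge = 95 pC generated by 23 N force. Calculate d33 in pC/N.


d33 = 95 / 23 = 4.1 pC/N

4.1


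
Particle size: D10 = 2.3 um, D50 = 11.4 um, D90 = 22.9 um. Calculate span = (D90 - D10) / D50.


Span = (22.9 - 2.3) / 11.4 = 20.6 / 11.4 = 1.807

1.807


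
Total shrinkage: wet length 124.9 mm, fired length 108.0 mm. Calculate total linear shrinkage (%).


TS = (124.9 - 108.0) / 124.9 * 100 = 13.53%

13.53


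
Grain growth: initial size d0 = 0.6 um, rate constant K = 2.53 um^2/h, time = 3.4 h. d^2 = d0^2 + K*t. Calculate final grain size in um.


d^2 = 0.6^2 + 2.53*3.4 = 8.962
d = sqrt(8.962) = 2.99 um

2.99


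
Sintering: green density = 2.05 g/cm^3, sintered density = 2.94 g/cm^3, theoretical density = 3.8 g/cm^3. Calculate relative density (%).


Relative = 2.94 / 3.8 * 100 = 77.4%

77.4


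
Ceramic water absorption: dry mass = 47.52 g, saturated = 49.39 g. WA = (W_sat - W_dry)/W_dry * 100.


WA = (49.39 - 47.52) / 47.52 * 100 = 3.94%

3.94


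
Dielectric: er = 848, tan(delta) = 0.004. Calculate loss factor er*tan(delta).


Loss = 848 * 0.004 = 3.392

3.392


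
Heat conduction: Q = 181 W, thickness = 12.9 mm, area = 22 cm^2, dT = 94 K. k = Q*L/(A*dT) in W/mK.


k = 181*12.9/1000/(22/10000*94) = 11.29 W/mK

11.29


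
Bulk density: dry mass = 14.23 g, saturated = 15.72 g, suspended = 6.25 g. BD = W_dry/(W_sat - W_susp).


BD = 14.23 / (15.72 - 6.25) = 14.23 / 9.47 = 1.503 g/cm^3

1.503


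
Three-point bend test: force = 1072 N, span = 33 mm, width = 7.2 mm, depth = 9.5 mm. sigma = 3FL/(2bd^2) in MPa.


sigma = 3*1072*33/(2*7.2*9.5^2) = 81.7 MPa

81.7


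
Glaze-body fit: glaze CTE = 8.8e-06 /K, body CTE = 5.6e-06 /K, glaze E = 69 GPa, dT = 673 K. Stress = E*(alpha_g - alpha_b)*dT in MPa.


Stress = 69*1000*(8.8e-06 - 5.6e-06)*673 = 148.6 MPa

148.6


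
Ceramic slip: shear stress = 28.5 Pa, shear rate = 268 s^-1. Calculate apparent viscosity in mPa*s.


eta = tau/gamma * 1000 = 28.5/268 * 1000 = 106.3 mPa*s

106.3


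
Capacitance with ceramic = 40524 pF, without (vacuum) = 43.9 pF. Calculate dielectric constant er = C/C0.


er = 40524 / 43.9 = 923.1

923.1


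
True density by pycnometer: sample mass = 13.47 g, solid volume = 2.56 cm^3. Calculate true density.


TD = 13.47 / 2.56 = 5.262 g/cm^3

5.262


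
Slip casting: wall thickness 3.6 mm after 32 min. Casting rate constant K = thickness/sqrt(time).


K = 3.6 / sqrt(32) = 3.6 / 5.6569 = 0.636 mm/min^0.5

0.636


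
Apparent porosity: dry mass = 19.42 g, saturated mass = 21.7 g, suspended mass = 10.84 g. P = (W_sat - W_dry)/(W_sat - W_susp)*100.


P = (21.7 - 19.42) / (21.7 - 10.84) * 100 = 2.28 / 10.86 * 100 = 21.0%

21.0


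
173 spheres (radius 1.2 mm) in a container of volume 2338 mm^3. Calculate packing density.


V_sphere = 4/3*pi*1.2^3 = 7.2382 mm^3
Total V = 173*7.2382 = 1252.2086 mm^3
PD = 1252.2086 / 2338 = 0.536

0.536


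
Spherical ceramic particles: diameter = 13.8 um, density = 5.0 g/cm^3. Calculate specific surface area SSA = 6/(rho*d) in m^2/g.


SSA = 6 / (5.0 * 13.8) = 0.087 m^2/g

0.087


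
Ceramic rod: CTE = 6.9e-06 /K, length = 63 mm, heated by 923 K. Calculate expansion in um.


dL = 6.9e-06 * 63 * 923 * 1000 = 401.228 um

401.228


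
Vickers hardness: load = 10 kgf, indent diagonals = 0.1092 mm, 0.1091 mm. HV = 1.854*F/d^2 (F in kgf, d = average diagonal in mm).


d_avg = (0.1092+0.1091)/2 = 0.10915 mm
HV = 1.854*10/0.10915^2 = 1556

1556


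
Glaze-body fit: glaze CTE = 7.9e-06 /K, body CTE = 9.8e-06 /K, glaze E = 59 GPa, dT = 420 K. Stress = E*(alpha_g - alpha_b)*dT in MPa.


Stress = 59*1000*(7.9e-06 - 9.8e-06)*420 = -47.1 MPa

-47.1


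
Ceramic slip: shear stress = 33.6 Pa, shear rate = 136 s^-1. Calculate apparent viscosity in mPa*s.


eta = tau/gamma * 1000 = 33.6/136 * 1000 = 247.1 mPa*s

247.1


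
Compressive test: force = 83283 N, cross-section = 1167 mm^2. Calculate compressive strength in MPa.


CS = 83283 / 1167 = 71.4 MPa

71.4


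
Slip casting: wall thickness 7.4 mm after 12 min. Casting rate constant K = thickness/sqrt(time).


K = 7.4 / sqrt(12) = 7.4 / 3.4641 = 2.136 mm/min^0.5

2.136


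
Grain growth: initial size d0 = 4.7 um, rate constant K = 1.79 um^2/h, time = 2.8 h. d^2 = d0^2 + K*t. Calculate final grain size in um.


d^2 = 4.7^2 + 1.79*2.8 = 27.102
d = sqrt(27.102) = 5.21 um

5.21


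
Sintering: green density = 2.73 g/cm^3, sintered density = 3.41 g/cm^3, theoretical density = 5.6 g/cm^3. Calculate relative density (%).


Relative = 3.41 / 5.6 * 100 = 60.9%

60.9


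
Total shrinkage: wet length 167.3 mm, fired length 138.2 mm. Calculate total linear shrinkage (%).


TS = (167.3 - 138.2) / 167.3 * 100 = 17.39%

17.39


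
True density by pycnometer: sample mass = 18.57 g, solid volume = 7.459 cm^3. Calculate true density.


TD = 18.57 / 7.459 = 2.49 g/cm^3

2.49


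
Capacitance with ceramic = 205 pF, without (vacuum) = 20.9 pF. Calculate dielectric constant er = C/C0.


er = 205 / 20.9 = 9.81

9.81


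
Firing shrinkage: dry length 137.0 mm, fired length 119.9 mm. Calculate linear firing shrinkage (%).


FS = (137.0 - 119.9) / 137.0 * 100 = 12.48%

12.48


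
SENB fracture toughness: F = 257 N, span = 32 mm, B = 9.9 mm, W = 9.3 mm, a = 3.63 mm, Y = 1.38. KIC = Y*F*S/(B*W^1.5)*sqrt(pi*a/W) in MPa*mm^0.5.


KIC = 1.38*257*32/(9.9*9.3^1.5)*sqrt(pi*3.63/9.3) = 44.76

44.76


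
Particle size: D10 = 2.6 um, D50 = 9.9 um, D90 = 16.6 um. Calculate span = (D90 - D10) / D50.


Span = (16.6 - 2.6) / 9.9 = 14.0 / 9.9 = 1.414

1.414


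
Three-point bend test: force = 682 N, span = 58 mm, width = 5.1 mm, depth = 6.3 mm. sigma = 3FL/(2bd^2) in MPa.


sigma = 3*682*58/(2*5.1*6.3^2) = 293.1 MPa

293.1


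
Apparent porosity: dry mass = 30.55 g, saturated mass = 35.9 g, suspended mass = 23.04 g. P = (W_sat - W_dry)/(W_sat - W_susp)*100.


P = (35.9 - 30.55) / (35.9 - 23.04) * 100 = 5.35 / 12.86 * 100 = 41.6%

41.6


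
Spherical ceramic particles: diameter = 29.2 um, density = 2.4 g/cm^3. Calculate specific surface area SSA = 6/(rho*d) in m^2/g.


SSA = 6 / (2.4 * 29.2) = 0.086 m^2/g

0.086


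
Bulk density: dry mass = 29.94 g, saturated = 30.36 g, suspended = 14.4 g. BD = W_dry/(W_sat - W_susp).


BD = 29.94 / (30.36 - 14.4) = 29.94 / 15.96 = 1.876 g/cm^3

1.876


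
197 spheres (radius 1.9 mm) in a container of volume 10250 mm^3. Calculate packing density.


V_sphere = 4/3*pi*1.9^3 = 28.7309 mm^3
Total V = 197*28.7309 = 5659.9873 mm^3
PD = 5659.9873 / 10250 = 0.552

0.552


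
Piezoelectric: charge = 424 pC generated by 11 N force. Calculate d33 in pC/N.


d33 = 424 / 11 = 38.5 pC/N

38.5


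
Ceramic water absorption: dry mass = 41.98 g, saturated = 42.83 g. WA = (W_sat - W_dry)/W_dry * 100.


WA = (42.83 - 41.98) / 41.98 * 100 = 2.02%

2.02


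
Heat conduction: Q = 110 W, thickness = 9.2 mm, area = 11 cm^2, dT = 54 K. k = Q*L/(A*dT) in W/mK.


k = 110*9.2/1000/(11/10000*54) = 17.04 W/mK

17.04


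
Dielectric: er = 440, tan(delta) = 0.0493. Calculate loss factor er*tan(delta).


Loss = 440 * 0.0493 = 21.692

21.692


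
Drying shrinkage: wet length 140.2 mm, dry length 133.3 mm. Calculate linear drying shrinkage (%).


DS = (140.2 - 133.3) / 140.2 * 100 = 4.92%

4.92


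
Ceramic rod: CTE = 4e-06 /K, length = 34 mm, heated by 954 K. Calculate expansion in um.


dL = 4e-06 * 34 * 954 * 1000 = 129.744 um

129.744


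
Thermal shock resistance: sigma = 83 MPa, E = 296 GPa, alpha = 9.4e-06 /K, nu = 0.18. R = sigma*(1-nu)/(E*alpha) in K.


R = 83*(1-0.18)/(296*1000*9.4e-06) = 24 K

24


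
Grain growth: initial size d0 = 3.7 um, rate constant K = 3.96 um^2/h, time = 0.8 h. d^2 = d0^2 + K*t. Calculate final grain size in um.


d^2 = 3.7^2 + 3.96*0.8 = 16.858
d = sqrt(16.858) = 4.11 um

4.11


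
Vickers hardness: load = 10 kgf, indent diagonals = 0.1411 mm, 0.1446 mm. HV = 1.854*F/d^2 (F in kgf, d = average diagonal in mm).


d_avg = (0.1411+0.1446)/2 = 0.14285 mm
HV = 1.854*10/0.14285^2 = 909

909


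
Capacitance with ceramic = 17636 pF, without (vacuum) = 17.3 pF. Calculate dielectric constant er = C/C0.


er = 17636 / 17.3 = 1019.42

1019.42


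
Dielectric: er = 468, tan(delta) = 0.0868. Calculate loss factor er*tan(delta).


Loss = 468 * 0.0868 = 40.622

40.622


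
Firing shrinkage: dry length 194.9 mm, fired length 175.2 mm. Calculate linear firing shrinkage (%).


FS = (194.9 - 175.2) / 194.9 * 100 = 10.11%

10.11


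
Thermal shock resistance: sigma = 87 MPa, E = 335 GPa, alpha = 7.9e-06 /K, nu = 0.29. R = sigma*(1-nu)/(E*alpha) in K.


R = 87*(1-0.29)/(335*1000*7.9e-06) = 23 K

23


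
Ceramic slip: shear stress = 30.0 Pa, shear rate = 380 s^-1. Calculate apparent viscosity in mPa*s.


eta = tau/gamma * 1000 = 30.0/380 * 1000 = 78.9 mPa*s

78.9


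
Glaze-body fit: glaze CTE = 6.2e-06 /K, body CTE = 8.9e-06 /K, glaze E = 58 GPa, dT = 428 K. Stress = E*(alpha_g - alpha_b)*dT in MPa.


Stress = 58*1000*(6.2e-06 - 8.9e-06)*428 = -67.0 MPa

-67.0


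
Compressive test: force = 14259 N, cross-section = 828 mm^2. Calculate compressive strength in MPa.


CS = 14259 / 828 = 17.2 MPa

17.2


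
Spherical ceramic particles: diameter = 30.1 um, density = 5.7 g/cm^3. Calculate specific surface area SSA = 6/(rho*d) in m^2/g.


SSA = 6 / (5.7 * 30.1) = 0.035 m^2/g

0.035


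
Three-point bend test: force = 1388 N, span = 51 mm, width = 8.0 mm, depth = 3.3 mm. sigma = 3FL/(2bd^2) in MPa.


sigma = 3*1388*51/(2*8.0*3.3^2) = 1218.8 MPa

1218.8


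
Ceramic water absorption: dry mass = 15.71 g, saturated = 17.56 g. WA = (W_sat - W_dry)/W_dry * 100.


WA = (17.56 - 15.71) / 15.71 * 100 = 11.78%

11.78


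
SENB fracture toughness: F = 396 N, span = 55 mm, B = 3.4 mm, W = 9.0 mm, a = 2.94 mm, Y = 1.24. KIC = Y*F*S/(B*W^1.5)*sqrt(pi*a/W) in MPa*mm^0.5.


KIC = 1.24*396*55/(3.4*9.0^1.5)*sqrt(pi*2.94/9.0) = 298.03

298.03


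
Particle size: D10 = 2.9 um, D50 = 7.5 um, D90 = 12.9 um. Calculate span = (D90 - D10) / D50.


Span = (12.9 - 2.9) / 7.5 = 10.0 / 7.5 = 1.333

1.333


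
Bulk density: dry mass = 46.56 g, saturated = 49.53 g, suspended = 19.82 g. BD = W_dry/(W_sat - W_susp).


BD = 46.56 / (49.53 - 19.82) = 46.56 / 29.71 = 1.567 g/cm^3

1.567


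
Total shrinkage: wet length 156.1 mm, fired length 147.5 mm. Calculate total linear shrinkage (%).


TS = (156.1 - 147.5) / 156.1 * 100 = 5.51%

5.51


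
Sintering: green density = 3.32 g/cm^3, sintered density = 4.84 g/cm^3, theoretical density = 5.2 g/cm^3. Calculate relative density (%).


Relative = 4.84 / 5.2 * 100 = 93.1%

93.1


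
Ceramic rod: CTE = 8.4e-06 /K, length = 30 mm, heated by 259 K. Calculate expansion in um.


dL = 8.4e-06 * 30 * 259 * 1000 = 65.268 um

65.268


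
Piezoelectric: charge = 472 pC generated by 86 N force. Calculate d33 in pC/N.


d33 = 472 / 86 = 5.5 pC/N

5.5


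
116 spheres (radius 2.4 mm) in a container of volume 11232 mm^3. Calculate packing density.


V_sphere = 4/3*pi*2.4^3 = 57.9058 mm^3
Total V = 116*57.9058 = 6717.0728 mm^3
PD = 6717.0728 / 11232 = 0.598

0.598


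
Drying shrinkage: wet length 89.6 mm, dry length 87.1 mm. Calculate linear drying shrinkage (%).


DS = (89.6 - 87.1) / 89.6 * 100 = 2.79%

2.79


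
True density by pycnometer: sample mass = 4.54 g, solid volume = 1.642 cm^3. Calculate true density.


TD = 4.54 / 1.642 = 2.765 g/cm^3

2.765


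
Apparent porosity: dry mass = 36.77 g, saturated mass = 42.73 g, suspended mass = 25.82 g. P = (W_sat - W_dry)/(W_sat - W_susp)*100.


P = (42.73 - 36.77) / (42.73 - 25.82) * 100 = 5.96 / 16.91 * 100 = 35.2%

35.2


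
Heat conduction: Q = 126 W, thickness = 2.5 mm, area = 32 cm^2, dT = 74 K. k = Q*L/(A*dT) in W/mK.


k = 126*2.5/1000/(32/10000*74) = 1.33 W/mK

1.33


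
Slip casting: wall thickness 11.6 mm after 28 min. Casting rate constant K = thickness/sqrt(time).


K = 11.6 / sqrt(28) = 11.6 / 5.2915 = 2.192 mm/min^0.5

2.192


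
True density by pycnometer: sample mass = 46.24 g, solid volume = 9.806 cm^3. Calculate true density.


TD = 46.24 / 9.806 = 4.715 g/cm^3

4.715


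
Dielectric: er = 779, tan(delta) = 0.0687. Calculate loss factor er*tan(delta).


Loss = 779 * 0.0687 = 53.517

53.517


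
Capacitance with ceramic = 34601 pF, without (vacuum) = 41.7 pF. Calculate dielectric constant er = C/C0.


er = 34601 / 41.7 = 829.76

829.76


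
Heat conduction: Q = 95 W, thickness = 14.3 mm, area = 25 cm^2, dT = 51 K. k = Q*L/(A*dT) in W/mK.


k = 95*14.3/1000/(25/10000*51) = 10.65 W/mK

10.65


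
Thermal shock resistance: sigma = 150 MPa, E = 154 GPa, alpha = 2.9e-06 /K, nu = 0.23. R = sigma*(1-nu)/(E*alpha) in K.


R = 150*(1-0.23)/(154*1000*2.9e-06) = 259 K

259


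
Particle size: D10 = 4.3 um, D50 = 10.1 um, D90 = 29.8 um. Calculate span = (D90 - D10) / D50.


Span = (29.8 - 4.3) / 10.1 = 25.5 / 10.1 = 2.525

2.525


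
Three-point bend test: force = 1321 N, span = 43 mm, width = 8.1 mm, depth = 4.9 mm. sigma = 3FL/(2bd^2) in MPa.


sigma = 3*1321*43/(2*8.1*4.9^2) = 438.1 MPa

438.1


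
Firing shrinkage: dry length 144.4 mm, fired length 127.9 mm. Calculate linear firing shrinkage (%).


FS = (144.4 - 127.9) / 144.4 * 100 = 11.43%

11.43


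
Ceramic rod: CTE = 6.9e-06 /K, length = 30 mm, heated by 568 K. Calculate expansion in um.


dL = 6.9e-06 * 30 * 568 * 1000 = 117.576 um

117.576


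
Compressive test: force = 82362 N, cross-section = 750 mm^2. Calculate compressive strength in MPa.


CS = 82362 / 750 = 109.8 MPa

109.8


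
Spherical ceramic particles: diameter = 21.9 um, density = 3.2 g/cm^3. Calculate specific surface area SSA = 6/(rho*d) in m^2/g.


SSA = 6 / (3.2 * 21.9) = 0.086 m^2/g

0.086


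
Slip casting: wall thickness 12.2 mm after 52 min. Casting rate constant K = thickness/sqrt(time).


K = 12.2 / sqrt(52) = 12.2 / 7.2111 = 1.692 mm/min^0.5

1.692


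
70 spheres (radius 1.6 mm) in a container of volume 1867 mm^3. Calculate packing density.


V_sphere = 4/3*pi*1.6^3 = 17.1573 mm^3
Total V = 70*17.1573 = 1201.011 mm^3
PD = 1201.011 / 1867 = 0.643

0.643


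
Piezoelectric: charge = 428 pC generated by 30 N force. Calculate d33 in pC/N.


d33 = 428 / 30 = 14.3 pC/N

14.3


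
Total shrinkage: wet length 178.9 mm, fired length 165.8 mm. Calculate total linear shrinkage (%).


TS = (178.9 - 165.8) / 178.9 * 100 = 7.32%

7.32


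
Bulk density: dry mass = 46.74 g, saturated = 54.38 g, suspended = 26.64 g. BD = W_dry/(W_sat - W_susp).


BD = 46.74 / (54.38 - 26.64) = 46.74 / 27.74 = 1.685 g/cm^3

1.685


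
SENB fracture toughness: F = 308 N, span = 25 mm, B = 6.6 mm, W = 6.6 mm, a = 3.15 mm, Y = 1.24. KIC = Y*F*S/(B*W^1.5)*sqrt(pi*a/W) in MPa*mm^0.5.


KIC = 1.24*308*25/(6.6*6.6^1.5)*sqrt(pi*3.15/6.6) = 104.47

104.47


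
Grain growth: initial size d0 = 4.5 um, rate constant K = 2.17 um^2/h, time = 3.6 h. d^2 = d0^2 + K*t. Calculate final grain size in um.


d^2 = 4.5^2 + 2.17*3.6 = 28.062
d = sqrt(28.062) = 5.3 um

5.3


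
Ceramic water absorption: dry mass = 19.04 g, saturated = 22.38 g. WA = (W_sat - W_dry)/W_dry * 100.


WA = (22.38 - 19.04) / 19.04 * 100 = 17.54%

17.54


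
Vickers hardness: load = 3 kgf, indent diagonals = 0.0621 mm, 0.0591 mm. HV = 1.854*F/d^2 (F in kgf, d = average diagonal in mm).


d_avg = (0.0621+0.0591)/2 = 0.0606 mm
HV = 1.854*3/0.0606^2 = 1515

1515


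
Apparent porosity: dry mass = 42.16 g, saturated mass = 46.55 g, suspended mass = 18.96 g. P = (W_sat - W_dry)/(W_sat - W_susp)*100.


P = (46.55 - 42.16) / (46.55 - 18.96) * 100 = 4.39 / 27.59 * 100 = 15.9%

15.9


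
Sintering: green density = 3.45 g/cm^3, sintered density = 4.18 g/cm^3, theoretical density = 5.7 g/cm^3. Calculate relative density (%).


Relative = 4.18 / 5.7 * 100 = 73.3%

73.3


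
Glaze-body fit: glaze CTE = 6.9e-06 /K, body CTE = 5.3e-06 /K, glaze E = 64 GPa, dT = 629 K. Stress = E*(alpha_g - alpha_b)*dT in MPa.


Stress = 64*1000*(6.9e-06 - 5.3e-06)*629 = 64.4 MPa

64.4


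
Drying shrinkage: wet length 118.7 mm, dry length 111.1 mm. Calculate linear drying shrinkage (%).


DS = (118.7 - 111.1) / 118.7 * 100 = 6.4%

6.4


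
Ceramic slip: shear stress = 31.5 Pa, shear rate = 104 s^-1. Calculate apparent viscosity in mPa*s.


eta = tau/gamma * 1000 = 31.5/104 * 1000 = 302.9 mPa*s

302.9


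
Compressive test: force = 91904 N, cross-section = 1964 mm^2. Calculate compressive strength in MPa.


CS = 91904 / 1964 = 46.8 MPa

46.8


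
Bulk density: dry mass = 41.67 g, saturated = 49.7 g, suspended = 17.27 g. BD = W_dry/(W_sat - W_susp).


BD = 41.67 / (49.7 - 17.27) = 41.67 / 32.43 = 1.285 g/cm^3

1.285


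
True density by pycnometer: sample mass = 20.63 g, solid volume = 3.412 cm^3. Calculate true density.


TD = 20.63 / 3.412 = 6.046 g/cm^3

6.046


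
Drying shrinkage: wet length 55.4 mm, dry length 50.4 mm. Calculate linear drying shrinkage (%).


DS = (55.4 - 50.4) / 55.4 * 100 = 9.03%

9.03


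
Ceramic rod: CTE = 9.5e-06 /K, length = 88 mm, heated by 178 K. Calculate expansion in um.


dL = 9.5e-06 * 88 * 178 * 1000 = 148.808 um

148.808


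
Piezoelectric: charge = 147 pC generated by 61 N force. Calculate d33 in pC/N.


d33 = 147 / 61 = 2.4 pC/N

2.4


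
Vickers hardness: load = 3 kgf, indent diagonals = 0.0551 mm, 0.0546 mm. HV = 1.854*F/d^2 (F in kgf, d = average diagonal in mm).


d_avg = (0.0551+0.0546)/2 = 0.05485 mm
HV = 1.854*3/0.05485^2 = 1849

1849


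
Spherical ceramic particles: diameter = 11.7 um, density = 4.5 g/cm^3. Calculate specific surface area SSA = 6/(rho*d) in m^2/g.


SSA = 6 / (4.5 * 11.7) = 0.114 m^2/g

0.114


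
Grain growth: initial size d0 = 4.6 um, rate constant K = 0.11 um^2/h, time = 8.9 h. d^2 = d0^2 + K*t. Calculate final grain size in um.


d^2 = 4.6^2 + 0.11*8.9 = 22.139
d = sqrt(22.139) = 4.71 um

4.71


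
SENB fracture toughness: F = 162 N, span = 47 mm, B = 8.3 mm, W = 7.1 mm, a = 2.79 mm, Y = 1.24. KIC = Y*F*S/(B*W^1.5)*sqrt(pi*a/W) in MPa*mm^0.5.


KIC = 1.24*162*47/(8.3*7.1^1.5)*sqrt(pi*2.79/7.1) = 66.81

66.81


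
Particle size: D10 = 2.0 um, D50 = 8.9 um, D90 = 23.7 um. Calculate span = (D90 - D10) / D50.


Span = (23.7 - 2.0) / 8.9 = 21.7 / 8.9 = 2.438

2.438


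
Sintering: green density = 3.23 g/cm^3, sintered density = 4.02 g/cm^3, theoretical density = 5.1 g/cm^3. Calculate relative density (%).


Relative = 4.02 / 5.1 * 100 = 78.8%

78.8


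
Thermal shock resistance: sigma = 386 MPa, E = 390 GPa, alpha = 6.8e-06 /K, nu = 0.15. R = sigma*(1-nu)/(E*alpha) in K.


R = 386*(1-0.15)/(390*1000*6.8e-06) = 124 K

124


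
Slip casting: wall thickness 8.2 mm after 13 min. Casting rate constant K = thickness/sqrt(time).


K = 8.2 / sqrt(13) = 8.2 / 3.6056 = 2.274 mm/min^0.5

2.274


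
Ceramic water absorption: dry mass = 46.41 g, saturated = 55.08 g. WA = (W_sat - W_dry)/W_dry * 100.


WA = (55.08 - 46.41) / 46.41 * 100 = 18.68%

18.68


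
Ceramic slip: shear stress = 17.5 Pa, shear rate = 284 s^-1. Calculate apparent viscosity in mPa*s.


eta = tau/gamma * 1000 = 17.5/284 * 1000 = 61.6 mPa*s

61.6


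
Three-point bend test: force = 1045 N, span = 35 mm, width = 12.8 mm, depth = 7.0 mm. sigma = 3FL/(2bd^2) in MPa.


sigma = 3*1045*35/(2*12.8*7.0^2) = 87.5 MPa

87.5


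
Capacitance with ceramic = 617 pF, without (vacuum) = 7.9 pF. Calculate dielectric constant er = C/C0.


er = 617 / 7.9 = 78.1

78.1


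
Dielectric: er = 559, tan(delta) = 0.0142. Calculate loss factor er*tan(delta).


Loss = 559 * 0.0142 = 7.938

7.938


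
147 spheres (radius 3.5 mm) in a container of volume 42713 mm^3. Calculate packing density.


V_sphere = 4/3*pi*3.5^3 = 179.5944 mm^3
Total V = 147*179.5944 = 26400.3768 mm^3
PD = 26400.3768 / 42713 = 0.618

0.618


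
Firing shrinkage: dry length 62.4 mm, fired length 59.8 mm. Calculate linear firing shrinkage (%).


FS = (62.4 - 59.8) / 62.4 * 100 = 4.17%

4.17


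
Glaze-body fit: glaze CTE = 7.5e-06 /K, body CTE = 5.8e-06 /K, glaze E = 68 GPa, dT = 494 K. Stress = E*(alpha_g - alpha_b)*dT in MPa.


Stress = 68*1000*(7.5e-06 - 5.8e-06)*494 = 57.1 MPa

57.1
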